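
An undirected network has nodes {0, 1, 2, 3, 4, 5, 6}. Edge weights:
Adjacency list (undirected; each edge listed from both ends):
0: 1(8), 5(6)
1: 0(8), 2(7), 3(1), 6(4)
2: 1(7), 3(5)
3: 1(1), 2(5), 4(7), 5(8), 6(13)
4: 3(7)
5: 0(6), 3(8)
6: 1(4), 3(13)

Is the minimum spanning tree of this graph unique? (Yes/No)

No

Kruskal's algorithm — process edges by increasing weight (ties by edge label):
1—3 (1): add. Components now {0} {1,3} {2} {4} {5} {6}
1—6 (4): add. Components now {0} {1,3,6} {2} {4} {5}
2—3 (5): add. Components now {0} {1,2,3,6} {4} {5}
0—5 (6): add. Components now {0,5} {1,2,3,6} {4}
1—2 (7): skip — 1 and 2 already connected.
3—4 (7): add. Components now {0,5} {1,2,3,4,6}
0—1 (8): add. Components now {0,1,2,3,4,5,6}
Non-tree edge 3—5 has weight 8, equal to the heaviest edge on its tree cycle — swapping gives another MST of the same weight. Not unique.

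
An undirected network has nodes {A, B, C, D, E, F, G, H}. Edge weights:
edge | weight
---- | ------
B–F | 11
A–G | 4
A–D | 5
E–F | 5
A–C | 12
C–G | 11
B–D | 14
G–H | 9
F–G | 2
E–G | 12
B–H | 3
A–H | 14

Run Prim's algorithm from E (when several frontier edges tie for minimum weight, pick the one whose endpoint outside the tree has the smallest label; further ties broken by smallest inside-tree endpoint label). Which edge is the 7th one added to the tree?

Grow the tree from E using Prim:
Step 1: frontier [E–F 5, E–G 12] → take E–F (5); add F.
Step 2: frontier [E–G 12, F–G 2, B–F 11] → take F–G (2); add G.
Step 3: frontier [B–F 11, A–G 4, G–H 9, C–G 11] → take A–G (4); add A.
Step 4: frontier [A–D 5, A–C 12, A–H 14, B–F 11, G–H 9, C–G 11] → take A–D (5); add D.
Step 5: frontier [A–C 12, A–H 14, B–D 14, B–F 11, G–H 9, C–G 11] → take G–H (9); add H.
Step 6: frontier [A–C 12, B–D 14, B–F 11, C–G 11, B–H 3] → take B–H (3); add B.
Step 7: frontier [A–C 12, C–G 11] → take C–G (11); add C.
The 7th edge added is C–G.

C-G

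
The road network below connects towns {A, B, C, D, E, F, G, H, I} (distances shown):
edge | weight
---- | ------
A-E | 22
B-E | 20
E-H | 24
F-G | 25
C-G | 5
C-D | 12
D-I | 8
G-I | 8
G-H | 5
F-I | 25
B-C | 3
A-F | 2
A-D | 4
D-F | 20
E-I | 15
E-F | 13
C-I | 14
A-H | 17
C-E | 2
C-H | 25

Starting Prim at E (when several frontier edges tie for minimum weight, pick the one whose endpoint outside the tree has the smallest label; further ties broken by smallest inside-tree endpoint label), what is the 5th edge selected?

Prim's algorithm from E:
Step 1: cheapest edge leaving the tree is C-E (2); add C.
Step 2: cheapest edge leaving the tree is B-C (3); add B.
Step 3: cheapest edge leaving the tree is C-G (5); add G.
Step 4: cheapest edge leaving the tree is G-H (5); add H.
Step 5: cheapest edge leaving the tree is G-I (8); add I.
Step 6: cheapest edge leaving the tree is D-I (8); add D.
Step 7: cheapest edge leaving the tree is A-D (4); add A.
Step 8: cheapest edge leaving the tree is A-F (2); add F.
The 5th edge added is G-I.

G-I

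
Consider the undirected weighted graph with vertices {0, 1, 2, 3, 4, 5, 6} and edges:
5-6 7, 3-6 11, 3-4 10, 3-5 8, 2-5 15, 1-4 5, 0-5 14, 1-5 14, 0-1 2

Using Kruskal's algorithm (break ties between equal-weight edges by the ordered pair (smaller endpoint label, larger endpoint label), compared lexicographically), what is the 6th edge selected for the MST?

2-5

Kruskal: consider edges lightest-first.
0-1 (2): add. Components now {0,1} {2} {3} {4} {5} {6}
1-4 (5): add. Components now {0,1,4} {2} {3} {5} {6}
5-6 (7): add. Components now {0,1,4} {2} {3} {5,6}
3-5 (8): add. Components now {0,1,4} {2} {3,5,6}
3-4 (10): add. Components now {0,1,3,4,5,6} {2}
3-6 (11): skip — 3 and 6 already connected.
0-5 (14): skip — 0 and 5 already connected.
1-5 (14): skip — 1 and 5 already connected.
2-5 (15): add. Components now {0,1,2,3,4,5,6}
The 6th edge added is 2-5.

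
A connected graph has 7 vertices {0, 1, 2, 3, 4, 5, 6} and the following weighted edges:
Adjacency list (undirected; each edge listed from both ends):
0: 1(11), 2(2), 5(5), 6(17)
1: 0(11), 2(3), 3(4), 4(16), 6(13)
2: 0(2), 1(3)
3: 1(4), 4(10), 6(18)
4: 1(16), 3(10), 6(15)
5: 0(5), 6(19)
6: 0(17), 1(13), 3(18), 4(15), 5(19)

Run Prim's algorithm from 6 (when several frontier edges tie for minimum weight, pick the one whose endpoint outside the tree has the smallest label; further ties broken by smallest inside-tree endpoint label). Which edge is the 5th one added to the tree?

Prim, starting at 6.
Step 1: cheapest edge leaving the tree is 1–6 (13); add 1.
Step 2: cheapest edge leaving the tree is 1–2 (3); add 2.
Step 3: cheapest edge leaving the tree is 0–2 (2); add 0.
Step 4: cheapest edge leaving the tree is 1–3 (4); add 3.
Step 5: cheapest edge leaving the tree is 0–5 (5); add 5.
Step 6: cheapest edge leaving the tree is 3–4 (10); add 4.
The 5th edge added is 0–5.

0-5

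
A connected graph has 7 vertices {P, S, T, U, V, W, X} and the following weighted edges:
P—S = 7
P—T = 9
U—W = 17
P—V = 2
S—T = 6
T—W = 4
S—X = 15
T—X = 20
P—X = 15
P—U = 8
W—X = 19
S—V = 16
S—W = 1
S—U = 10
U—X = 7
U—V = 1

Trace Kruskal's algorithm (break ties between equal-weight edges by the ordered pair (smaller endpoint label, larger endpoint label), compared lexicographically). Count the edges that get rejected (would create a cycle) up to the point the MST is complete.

1

Sort edges by weight, then run Kruskal:
S—W (1): add. Components now {X} {P} {V} {U} {S,W} {T}
U—V (1): add. Components now {X} {P} {U,V} {S,W} {T}
P—V (2): add. Components now {X} {P,U,V} {S,W} {T}
T—W (4): add. Components now {X} {P,U,V} {S,T,W}
S—T (6): skip — S and T already connected.
P—S (7): add. Components now {X} {P,S,T,U,V,W}
U—X (7): add. Components now {P,S,T,U,V,W,X}
Edges rejected before the tree was complete: 1.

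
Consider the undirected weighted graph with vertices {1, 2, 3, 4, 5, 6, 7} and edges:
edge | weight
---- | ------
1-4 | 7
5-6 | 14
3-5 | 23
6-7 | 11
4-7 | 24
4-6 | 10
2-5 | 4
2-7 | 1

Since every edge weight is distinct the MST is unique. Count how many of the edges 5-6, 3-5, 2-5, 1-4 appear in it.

3

Kruskal: consider edges lightest-first.
2-7 (1): add — endpoints in different components.
2-5 (4): add — endpoints in different components.
1-4 (7): add — endpoints in different components.
4-6 (10): add — endpoints in different components.
6-7 (11): add — endpoints in different components.
5-6 (14): skip — 5 and 6 already connected.
3-5 (23): add — endpoints in different components.
MST edge set: {2-7, 2-5, 1-4, 4-6, 6-7, 3-5}.
Of the listed edges, {3-5, 2-5, 1-4} are in the MST → 3.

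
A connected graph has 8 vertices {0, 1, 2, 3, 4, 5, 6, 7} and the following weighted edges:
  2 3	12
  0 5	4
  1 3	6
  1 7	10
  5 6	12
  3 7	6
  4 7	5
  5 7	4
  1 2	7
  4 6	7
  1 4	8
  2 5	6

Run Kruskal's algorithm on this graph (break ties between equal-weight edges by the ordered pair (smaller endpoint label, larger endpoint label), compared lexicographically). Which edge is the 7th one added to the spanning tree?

Kruskal: consider edges lightest-first.
0 5 (4): add — endpoints in different components.
5 7 (4): add — endpoints in different components.
4 7 (5): add — endpoints in different components.
1 3 (6): add — endpoints in different components.
2 5 (6): add — endpoints in different components.
3 7 (6): add — endpoints in different components.
1 2 (7): skip — 1 and 2 already connected.
4 6 (7): add — endpoints in different components.
The 7th edge added is 4 6.

4-6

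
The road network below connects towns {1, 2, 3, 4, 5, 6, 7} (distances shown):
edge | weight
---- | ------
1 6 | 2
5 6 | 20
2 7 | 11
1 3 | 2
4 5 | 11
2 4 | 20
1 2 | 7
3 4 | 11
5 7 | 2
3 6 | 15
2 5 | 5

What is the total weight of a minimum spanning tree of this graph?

Kruskal's algorithm — process edges by increasing weight (ties by edge label):
1 3 (2): add. Components now {1,3} {2} {4} {5} {6} {7}
1 6 (2): add. Components now {1,3,6} {2} {4} {5} {7}
5 7 (2): add. Components now {1,3,6} {2} {4} {5,7}
2 5 (5): add. Components now {1,3,6} {2,5,7} {4}
1 2 (7): add. Components now {1,2,3,5,6,7} {4}
2 7 (11): skip — 2 and 7 already connected.
3 4 (11): add. Components now {1,2,3,4,5,6,7}
MST edges: 1 3, 1 6, 5 7, 2 5, 1 2, 3 4; total weight 2+2+2+5+7+11 = 29.

29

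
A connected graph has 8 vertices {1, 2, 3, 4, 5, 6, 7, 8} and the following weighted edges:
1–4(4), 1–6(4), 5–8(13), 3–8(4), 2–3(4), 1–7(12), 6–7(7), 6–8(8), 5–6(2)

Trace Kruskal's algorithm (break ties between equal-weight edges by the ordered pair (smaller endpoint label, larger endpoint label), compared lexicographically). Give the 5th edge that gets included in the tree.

Sort edges by weight, then run Kruskal:
5–6 (2): add — endpoints in different components.
1–4 (4): add — endpoints in different components.
1–6 (4): add — endpoints in different components.
2–3 (4): add — endpoints in different components.
3–8 (4): add — endpoints in different components.
6–7 (7): add — endpoints in different components.
6–8 (8): add — endpoints in different components.
The 5th edge added is 3–8.

3-8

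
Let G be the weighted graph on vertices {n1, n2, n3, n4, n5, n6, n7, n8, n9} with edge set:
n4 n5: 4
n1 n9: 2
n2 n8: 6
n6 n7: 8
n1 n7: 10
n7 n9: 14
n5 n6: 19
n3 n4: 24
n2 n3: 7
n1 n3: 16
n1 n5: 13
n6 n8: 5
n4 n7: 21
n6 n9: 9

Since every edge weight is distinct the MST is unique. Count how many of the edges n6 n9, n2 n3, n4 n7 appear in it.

2

Sort edges by weight, then run Kruskal:
n1 n9 (2): add — endpoints in different components.
n4 n5 (4): add — endpoints in different components.
n6 n8 (5): add — endpoints in different components.
n2 n8 (6): add — endpoints in different components.
n2 n3 (7): add — endpoints in different components.
n6 n7 (8): add — endpoints in different components.
n6 n9 (9): add — endpoints in different components.
n1 n7 (10): skip — n7 and n1 already connected.
n1 n5 (13): add — endpoints in different components.
MST edge set: {n1 n9, n4 n5, n6 n8, n2 n8, n2 n3, n6 n7, n6 n9, n1 n5}.
Of the listed edges, {n6 n9, n2 n3} are in the MST → 2.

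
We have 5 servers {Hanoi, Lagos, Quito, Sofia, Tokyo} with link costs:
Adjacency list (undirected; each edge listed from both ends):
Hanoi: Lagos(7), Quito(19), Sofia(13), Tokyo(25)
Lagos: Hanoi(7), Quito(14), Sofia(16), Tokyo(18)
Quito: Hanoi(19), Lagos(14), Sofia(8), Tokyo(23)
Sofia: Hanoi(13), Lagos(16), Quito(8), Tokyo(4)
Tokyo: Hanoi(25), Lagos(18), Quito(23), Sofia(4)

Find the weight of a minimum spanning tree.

32

Kruskal's algorithm — process edges by increasing weight (ties by edge label):
Sofia Tokyo (4): add. Components now {Sofia,Tokyo} {Hanoi} {Lagos} {Quito}
Hanoi Lagos (7): add. Components now {Sofia,Tokyo} {Hanoi,Lagos} {Quito}
Quito Sofia (8): add. Components now {Quito,Sofia,Tokyo} {Hanoi,Lagos}
Hanoi Sofia (13): add. Components now {Hanoi,Lagos,Quito,Sofia,Tokyo}
MST edges: Sofia Tokyo, Hanoi Lagos, Quito Sofia, Hanoi Sofia; total weight 4+7+8+13 = 32.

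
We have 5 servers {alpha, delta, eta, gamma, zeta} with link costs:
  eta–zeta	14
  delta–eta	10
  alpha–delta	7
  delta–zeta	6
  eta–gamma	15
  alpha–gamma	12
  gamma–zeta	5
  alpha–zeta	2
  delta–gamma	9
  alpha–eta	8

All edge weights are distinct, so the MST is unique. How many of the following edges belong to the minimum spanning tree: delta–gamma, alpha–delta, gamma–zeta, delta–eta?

Kruskal: consider edges lightest-first.
alpha–zeta (2): add. Components now {delta} {gamma} {alpha,zeta} {eta}
gamma–zeta (5): add. Components now {delta} {alpha,gamma,zeta} {eta}
delta–zeta (6): add. Components now {alpha,delta,gamma,zeta} {eta}
alpha–delta (7): skip — delta and alpha already connected.
alpha–eta (8): add. Components now {alpha,delta,eta,gamma,zeta}
MST edge set: {alpha–zeta, gamma–zeta, delta–zeta, alpha–eta}.
Of the listed edges, {gamma–zeta} are in the MST → 1.

1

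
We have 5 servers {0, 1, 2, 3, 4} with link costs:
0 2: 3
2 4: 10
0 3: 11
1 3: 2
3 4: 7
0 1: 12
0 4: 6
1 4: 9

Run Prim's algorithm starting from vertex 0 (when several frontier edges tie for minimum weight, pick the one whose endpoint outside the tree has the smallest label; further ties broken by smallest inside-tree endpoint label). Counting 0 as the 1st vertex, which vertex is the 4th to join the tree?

3

Prim's algorithm from 0:
Step 1: cheapest edge leaving the tree is 0 2 (3); add 2.
Step 2: cheapest edge leaving the tree is 0 4 (6); add 4.
Step 3: cheapest edge leaving the tree is 3 4 (7); add 3.
Step 4: cheapest edge leaving the tree is 1 3 (2); add 1.
Vertex order: 0, 2, 4, 3, 1. The 4th vertex is 3.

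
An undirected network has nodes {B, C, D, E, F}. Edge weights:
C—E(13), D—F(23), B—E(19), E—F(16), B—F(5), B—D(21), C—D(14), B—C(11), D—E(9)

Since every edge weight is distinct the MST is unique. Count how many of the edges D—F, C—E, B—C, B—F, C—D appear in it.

3

Kruskal: consider edges lightest-first.
B—F (5): add. Components now {B,F} {C} {D} {E}
D—E (9): add. Components now {B,F} {C} {D,E}
B—C (11): add. Components now {B,C,F} {D,E}
C—E (13): add. Components now {B,C,D,E,F}
MST edge set: {B—F, D—E, B—C, C—E}.
Of the listed edges, {C—E, B—C, B—F} are in the MST → 3.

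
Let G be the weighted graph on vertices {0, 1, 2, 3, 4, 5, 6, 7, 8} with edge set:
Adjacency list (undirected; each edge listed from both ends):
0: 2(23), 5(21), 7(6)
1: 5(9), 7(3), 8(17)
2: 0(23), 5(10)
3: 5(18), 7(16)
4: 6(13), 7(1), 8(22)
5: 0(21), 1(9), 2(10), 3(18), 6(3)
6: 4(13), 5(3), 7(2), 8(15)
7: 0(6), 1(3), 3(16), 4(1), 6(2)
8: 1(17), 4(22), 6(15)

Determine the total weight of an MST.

Sort edges by weight, then run Kruskal:
4 7 (1): add — endpoints in different components.
6 7 (2): add — endpoints in different components.
1 7 (3): add — endpoints in different components.
5 6 (3): add — endpoints in different components.
0 7 (6): add — endpoints in different components.
1 5 (9): skip — 1 and 5 already connected.
2 5 (10): add — endpoints in different components.
4 6 (13): skip — 4 and 6 already connected.
6 8 (15): add — endpoints in different components.
3 7 (16): add — endpoints in different components.
MST edges: 4 7, 6 7, 1 7, 5 6, 0 7, 2 5, 6 8, 3 7; total weight 1+2+3+3+6+10+15+16 = 56.

56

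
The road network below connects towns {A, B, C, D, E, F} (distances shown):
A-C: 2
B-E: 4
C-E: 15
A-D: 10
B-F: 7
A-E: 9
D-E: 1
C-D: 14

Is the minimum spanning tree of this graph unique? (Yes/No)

Yes

Sort edges by weight, then run Kruskal:
D-E (1): add. Components now {A} {B} {C} {D,E} {F}
A-C (2): add. Components now {A,C} {B} {D,E} {F}
B-E (4): add. Components now {A,C} {B,D,E} {F}
B-F (7): add. Components now {A,C} {B,D,E,F}
A-E (9): add. Components now {A,B,C,D,E,F}
Every non-tree edge has weight strictly greater than the heaviest edge on the tree path between its endpoints, so the MST is unique.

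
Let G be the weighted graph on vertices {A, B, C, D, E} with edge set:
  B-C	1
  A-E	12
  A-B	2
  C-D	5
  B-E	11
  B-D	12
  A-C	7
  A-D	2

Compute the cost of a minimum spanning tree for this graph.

16

Kruskal's algorithm — process edges by increasing weight (ties by edge label):
B-C (1): add. Components now {A} {B,C} {D} {E}
A-B (2): add. Components now {A,B,C} {D} {E}
A-D (2): add. Components now {A,B,C,D} {E}
C-D (5): skip — C and D already connected.
A-C (7): skip — A and C already connected.
B-E (11): add. Components now {A,B,C,D,E}
MST edges: B-C, A-B, A-D, B-E; total weight 1+2+2+11 = 16.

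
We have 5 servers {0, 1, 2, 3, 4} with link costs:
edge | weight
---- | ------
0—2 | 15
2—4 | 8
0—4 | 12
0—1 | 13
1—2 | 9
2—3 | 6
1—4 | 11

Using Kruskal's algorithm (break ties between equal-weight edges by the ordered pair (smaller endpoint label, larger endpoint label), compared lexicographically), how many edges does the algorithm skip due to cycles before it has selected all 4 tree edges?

1

Kruskal: consider edges lightest-first.
2—3 (6): add. Components now {0} {1} {2,3} {4}
2—4 (8): add. Components now {0} {1} {2,3,4}
1—2 (9): add. Components now {0} {1,2,3,4}
1—4 (11): skip — 1 and 4 already connected.
0—4 (12): add. Components now {0,1,2,3,4}
Edges rejected before the tree was complete: 1.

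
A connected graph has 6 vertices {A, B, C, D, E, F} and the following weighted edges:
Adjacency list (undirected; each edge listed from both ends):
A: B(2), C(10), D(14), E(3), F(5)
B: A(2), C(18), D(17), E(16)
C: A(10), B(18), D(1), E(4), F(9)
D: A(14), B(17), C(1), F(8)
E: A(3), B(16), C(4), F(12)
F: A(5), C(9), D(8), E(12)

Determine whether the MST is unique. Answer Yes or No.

Sort edges by weight, then run Kruskal:
C-D (1): add — endpoints in different components.
A-B (2): add — endpoints in different components.
A-E (3): add — endpoints in different components.
C-E (4): add — endpoints in different components.
A-F (5): add — endpoints in different components.
Every non-tree edge has weight strictly greater than the heaviest edge on the tree path between its endpoints, so the MST is unique.

Yes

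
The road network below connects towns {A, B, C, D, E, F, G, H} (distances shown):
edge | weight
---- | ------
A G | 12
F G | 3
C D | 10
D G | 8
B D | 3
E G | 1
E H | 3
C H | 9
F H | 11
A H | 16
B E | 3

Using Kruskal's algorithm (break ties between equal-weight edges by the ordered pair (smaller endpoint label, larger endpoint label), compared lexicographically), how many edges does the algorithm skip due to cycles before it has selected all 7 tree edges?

3

Kruskal's algorithm — process edges by increasing weight (ties by edge label):
E G (1): add — endpoints in different components.
B D (3): add — endpoints in different components.
B E (3): add — endpoints in different components.
E H (3): add — endpoints in different components.
F G (3): add — endpoints in different components.
D G (8): skip — D and G already connected.
C H (9): add — endpoints in different components.
C D (10): skip — C and D already connected.
F H (11): skip — F and H already connected.
A G (12): add — endpoints in different components.
Edges rejected before the tree was complete: 3.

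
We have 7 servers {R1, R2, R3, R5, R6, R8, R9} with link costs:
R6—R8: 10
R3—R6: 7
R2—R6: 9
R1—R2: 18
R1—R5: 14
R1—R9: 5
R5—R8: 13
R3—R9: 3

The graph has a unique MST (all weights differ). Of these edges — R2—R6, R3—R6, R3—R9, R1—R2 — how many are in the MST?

Kruskal's algorithm — process edges by increasing weight (ties by edge label):
R3—R9 (3): add. Components now {R3,R9} {R5} {R8} {R1} {R6} {R2}
R1—R9 (5): add. Components now {R1,R3,R9} {R5} {R8} {R6} {R2}
R3—R6 (7): add. Components now {R1,R3,R6,R9} {R5} {R8} {R2}
R2—R6 (9): add. Components now {R1,R2,R3,R6,R9} {R5} {R8}
R6—R8 (10): add. Components now {R1,R2,R3,R6,R8,R9} {R5}
R5—R8 (13): add. Components now {R1,R2,R3,R5,R6,R8,R9}
MST edge set: {R3—R9, R1—R9, R3—R6, R2—R6, R6—R8, R5—R8}.
Of the listed edges, {R2—R6, R3—R6, R3—R9} are in the MST → 3.

3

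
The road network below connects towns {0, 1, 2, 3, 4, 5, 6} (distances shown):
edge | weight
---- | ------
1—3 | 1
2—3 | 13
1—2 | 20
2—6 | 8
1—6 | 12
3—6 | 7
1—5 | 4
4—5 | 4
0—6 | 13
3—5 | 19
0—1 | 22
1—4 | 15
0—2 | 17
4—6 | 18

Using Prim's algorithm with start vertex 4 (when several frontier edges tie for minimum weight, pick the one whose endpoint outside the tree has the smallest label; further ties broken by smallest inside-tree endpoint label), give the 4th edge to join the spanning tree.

3-6

Grow the tree from 4 using Prim:
Step 1: frontier [4—5 4, 1—4 15, 4—6 18] → take 4—5 (4); add 5.
Step 2: frontier [1—4 15, 4—6 18, 1—5 4, 3—5 19] → take 1—5 (4); add 1.
Step 3: frontier [1—3 1, 1—6 12, 1—2 20, 0—1 22, 4—6 18, 3—5 19] → take 1—3 (1); add 3.
Step 4: frontier [1—6 12, 1—2 20, 0—1 22, 3—6 7, 2—3 13, 4—6 18] → take 3—6 (7); add 6.
Step 5: frontier [1—2 20, 0—1 22, 2—3 13, 2—6 8, 0—6 13] → take 2—6 (8); add 2.
Step 6: frontier [0—1 22, 0—2 17, 0—6 13] → take 0—6 (13); add 0.
The 4th edge added is 3—6.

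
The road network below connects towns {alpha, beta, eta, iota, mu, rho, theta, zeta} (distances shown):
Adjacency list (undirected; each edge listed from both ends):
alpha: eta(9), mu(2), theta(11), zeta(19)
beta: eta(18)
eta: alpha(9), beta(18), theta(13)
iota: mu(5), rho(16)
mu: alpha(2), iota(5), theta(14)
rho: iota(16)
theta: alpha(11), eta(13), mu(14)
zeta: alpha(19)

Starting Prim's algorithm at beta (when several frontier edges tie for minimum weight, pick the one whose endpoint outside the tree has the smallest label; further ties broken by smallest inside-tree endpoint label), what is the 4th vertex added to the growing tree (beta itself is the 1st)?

Grow the tree from beta using Prim:
Step 1: frontier [beta—eta 18] → take beta—eta (18); add eta.
Step 2: frontier [alpha—eta 9, eta—theta 13] → take alpha—eta (9); add alpha.
Step 3: frontier [alpha—mu 2, alpha—theta 11, alpha—zeta 19, eta—theta 13] → take alpha—mu (2); add mu.
Step 4: frontier [alpha—theta 11, alpha—zeta 19, eta—theta 13, iota—mu 5, mu—theta 14] → take iota—mu (5); add iota.
Step 5: frontier [alpha—theta 11, alpha—zeta 19, eta—theta 13, iota—rho 16, mu—theta 14] → take alpha—theta (11); add theta.
Step 6: frontier [alpha—zeta 19, iota—rho 16] → take iota—rho (16); add rho.
Step 7: frontier [alpha—zeta 19] → take alpha—zeta (19); add zeta.
Vertex order: beta, eta, alpha, mu, iota, theta, rho, zeta. The 4th vertex is mu.

mu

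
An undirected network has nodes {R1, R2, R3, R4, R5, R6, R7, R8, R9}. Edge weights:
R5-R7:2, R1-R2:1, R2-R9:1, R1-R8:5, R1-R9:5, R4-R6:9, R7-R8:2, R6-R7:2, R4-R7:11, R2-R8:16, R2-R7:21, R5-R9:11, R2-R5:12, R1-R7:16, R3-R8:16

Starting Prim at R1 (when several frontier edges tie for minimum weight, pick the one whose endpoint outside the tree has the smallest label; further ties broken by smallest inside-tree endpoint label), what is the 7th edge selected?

R4-R6

Prim's algorithm from R1:
Step 1: cheapest edge leaving the tree is R1-R2 (1); add R2.
Step 2: cheapest edge leaving the tree is R2-R9 (1); add R9.
Step 3: cheapest edge leaving the tree is R1-R8 (5); add R8.
Step 4: cheapest edge leaving the tree is R7-R8 (2); add R7.
Step 5: cheapest edge leaving the tree is R5-R7 (2); add R5.
Step 6: cheapest edge leaving the tree is R6-R7 (2); add R6.
Step 7: cheapest edge leaving the tree is R4-R6 (9); add R4.
Step 8: cheapest edge leaving the tree is R3-R8 (16); add R3.
The 7th edge added is R4-R6.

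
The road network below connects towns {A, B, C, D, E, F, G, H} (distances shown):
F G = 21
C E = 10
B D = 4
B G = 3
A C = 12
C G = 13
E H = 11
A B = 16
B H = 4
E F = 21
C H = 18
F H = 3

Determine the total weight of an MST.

47

Kruskal: consider edges lightest-first.
B G (3): add — endpoints in different components.
F H (3): add — endpoints in different components.
B D (4): add — endpoints in different components.
B H (4): add — endpoints in different components.
C E (10): add — endpoints in different components.
E H (11): add — endpoints in different components.
A C (12): add — endpoints in different components.
MST edges: B G, F H, B D, B H, C E, E H, A C; total weight 3+3+4+4+10+11+12 = 47.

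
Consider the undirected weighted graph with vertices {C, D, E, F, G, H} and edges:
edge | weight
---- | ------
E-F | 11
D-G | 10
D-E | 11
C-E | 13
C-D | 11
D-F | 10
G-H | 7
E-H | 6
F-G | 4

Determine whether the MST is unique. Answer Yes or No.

No

Sort edges by weight, then run Kruskal:
F-G (4): add. Components now {C} {D} {E} {F,G} {H}
E-H (6): add. Components now {C} {D} {E,H} {F,G}
G-H (7): add. Components now {C} {D} {E,F,G,H}
D-F (10): add. Components now {C} {D,E,F,G,H}
D-G (10): skip — D and G already connected.
C-D (11): add. Components now {C,D,E,F,G,H}
Non-tree edge D-G has weight 10, equal to the heaviest edge on its tree cycle — swapping gives another MST of the same weight. Not unique.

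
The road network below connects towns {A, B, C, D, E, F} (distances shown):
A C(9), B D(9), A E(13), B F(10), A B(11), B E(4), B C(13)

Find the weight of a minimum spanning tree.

Prim's algorithm from F:
Step 1: cheapest edge leaving the tree is B F (10); add B.
Step 2: cheapest edge leaving the tree is B E (4); add E.
Step 3: cheapest edge leaving the tree is B D (9); add D.
Step 4: cheapest edge leaving the tree is A B (11); add A.
Step 5: cheapest edge leaving the tree is A C (9); add C.
MST edges: B F, B E, B D, A B, A C; total weight 10+4+9+11+9 = 43.

43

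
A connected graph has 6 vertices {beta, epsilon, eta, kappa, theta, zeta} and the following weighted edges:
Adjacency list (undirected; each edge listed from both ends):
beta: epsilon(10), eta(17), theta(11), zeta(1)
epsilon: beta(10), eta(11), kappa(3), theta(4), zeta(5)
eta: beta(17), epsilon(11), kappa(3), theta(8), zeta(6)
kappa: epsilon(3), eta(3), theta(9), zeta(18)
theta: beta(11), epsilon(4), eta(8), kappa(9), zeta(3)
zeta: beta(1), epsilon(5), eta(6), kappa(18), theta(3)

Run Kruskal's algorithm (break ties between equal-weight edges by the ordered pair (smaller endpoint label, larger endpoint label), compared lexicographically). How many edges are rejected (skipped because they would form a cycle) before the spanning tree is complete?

0

Sort edges by weight, then run Kruskal:
beta—zeta (1): add — endpoints in different components.
epsilon—kappa (3): add — endpoints in different components.
eta—kappa (3): add — endpoints in different components.
theta—zeta (3): add — endpoints in different components.
epsilon—theta (4): add — endpoints in different components.
Edges rejected before the tree was complete: 0.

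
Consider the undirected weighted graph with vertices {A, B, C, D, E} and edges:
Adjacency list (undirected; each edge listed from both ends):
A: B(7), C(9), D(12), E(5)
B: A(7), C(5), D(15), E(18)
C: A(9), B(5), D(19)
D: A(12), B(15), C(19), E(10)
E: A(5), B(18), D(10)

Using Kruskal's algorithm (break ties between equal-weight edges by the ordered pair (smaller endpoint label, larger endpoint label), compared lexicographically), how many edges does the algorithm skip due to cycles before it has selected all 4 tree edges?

Kruskal: consider edges lightest-first.
A-E (5): add. Components now {A,E} {B} {C} {D}
B-C (5): add. Components now {A,E} {B,C} {D}
A-B (7): add. Components now {A,B,C,E} {D}
A-C (9): skip — A and C already connected.
D-E (10): add. Components now {A,B,C,D,E}
Edges rejected before the tree was complete: 1.

1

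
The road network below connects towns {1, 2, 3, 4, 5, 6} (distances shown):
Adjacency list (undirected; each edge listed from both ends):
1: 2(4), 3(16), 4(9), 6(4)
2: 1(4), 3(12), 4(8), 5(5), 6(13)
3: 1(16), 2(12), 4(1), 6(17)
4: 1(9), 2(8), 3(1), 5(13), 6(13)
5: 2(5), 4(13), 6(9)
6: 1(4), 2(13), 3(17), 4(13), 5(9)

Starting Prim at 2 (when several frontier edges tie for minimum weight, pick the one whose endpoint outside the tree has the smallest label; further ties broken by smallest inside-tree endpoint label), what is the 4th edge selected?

2-4

Prim, starting at 2.
Step 1: cheapest edge leaving the tree is 1–2 (4); add 1.
Step 2: cheapest edge leaving the tree is 1–6 (4); add 6.
Step 3: cheapest edge leaving the tree is 2–5 (5); add 5.
Step 4: cheapest edge leaving the tree is 2–4 (8); add 4.
Step 5: cheapest edge leaving the tree is 3–4 (1); add 3.
The 4th edge added is 2–4.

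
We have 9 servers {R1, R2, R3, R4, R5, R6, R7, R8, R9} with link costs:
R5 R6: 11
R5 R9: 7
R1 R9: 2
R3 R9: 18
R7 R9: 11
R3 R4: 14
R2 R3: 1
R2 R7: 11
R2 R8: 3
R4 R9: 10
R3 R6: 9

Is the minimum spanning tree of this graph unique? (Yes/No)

Kruskal's algorithm — process edges by increasing weight (ties by edge label):
R2 R3 (1): add — endpoints in different components.
R1 R9 (2): add — endpoints in different components.
R2 R8 (3): add — endpoints in different components.
R5 R9 (7): add — endpoints in different components.
R3 R6 (9): add — endpoints in different components.
R4 R9 (10): add — endpoints in different components.
R2 R7 (11): add — endpoints in different components.
R5 R6 (11): add — endpoints in different components.
Non-tree edge R7 R9 has weight 11, equal to the heaviest edge on its tree cycle — swapping gives another MST of the same weight. Not unique.

No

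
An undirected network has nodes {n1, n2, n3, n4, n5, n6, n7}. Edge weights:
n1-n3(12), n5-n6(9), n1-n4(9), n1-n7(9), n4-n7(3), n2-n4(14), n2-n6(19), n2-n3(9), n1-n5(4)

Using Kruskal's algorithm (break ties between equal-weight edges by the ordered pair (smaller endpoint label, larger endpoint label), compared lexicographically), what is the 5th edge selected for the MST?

n5-n6

Sort edges by weight, then run Kruskal:
n4-n7 (3): add — endpoints in different components.
n1-n5 (4): add — endpoints in different components.
n1-n4 (9): add — endpoints in different components.
n1-n7 (9): skip — n7 and n1 already connected.
n2-n3 (9): add — endpoints in different components.
n5-n6 (9): add — endpoints in different components.
n1-n3 (12): add — endpoints in different components.
The 5th edge added is n5-n6.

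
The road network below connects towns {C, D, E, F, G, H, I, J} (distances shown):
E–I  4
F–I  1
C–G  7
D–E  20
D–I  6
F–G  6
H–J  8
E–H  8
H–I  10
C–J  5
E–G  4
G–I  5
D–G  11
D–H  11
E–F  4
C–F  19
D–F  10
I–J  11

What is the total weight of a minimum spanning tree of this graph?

Kruskal: consider edges lightest-first.
F–I (1): add — endpoints in different components.
E–F (4): add — endpoints in different components.
E–G (4): add — endpoints in different components.
E–I (4): skip — E and I already connected.
C–J (5): add — endpoints in different components.
G–I (5): skip — G and I already connected.
D–I (6): add — endpoints in different components.
F–G (6): skip — F and G already connected.
C–G (7): add — endpoints in different components.
E–H (8): add — endpoints in different components.
MST edges: F–I, E–F, E–G, C–J, D–I, C–G, E–H; total weight 1+4+4+5+6+7+8 = 35.

35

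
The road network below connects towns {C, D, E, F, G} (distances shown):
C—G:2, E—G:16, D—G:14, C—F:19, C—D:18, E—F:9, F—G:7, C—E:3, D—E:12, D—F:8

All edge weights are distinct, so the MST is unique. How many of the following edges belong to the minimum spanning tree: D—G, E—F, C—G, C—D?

Kruskal: consider edges lightest-first.
C—G (2): add. Components now {C,G} {D} {E} {F}
C—E (3): add. Components now {C,E,G} {D} {F}
F—G (7): add. Components now {C,E,F,G} {D}
D—F (8): add. Components now {C,D,E,F,G}
MST edge set: {C—G, C—E, F—G, D—F}.
Of the listed edges, {C—G} are in the MST → 1.

1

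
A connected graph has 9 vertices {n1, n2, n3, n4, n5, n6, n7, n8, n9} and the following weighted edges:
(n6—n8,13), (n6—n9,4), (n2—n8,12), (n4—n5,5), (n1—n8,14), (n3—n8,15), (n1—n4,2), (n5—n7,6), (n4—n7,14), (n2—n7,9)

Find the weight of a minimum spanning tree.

Sort edges by weight, then run Kruskal:
n1—n4 (2): add — endpoints in different components.
n6—n9 (4): add — endpoints in different components.
n4—n5 (5): add — endpoints in different components.
n5—n7 (6): add — endpoints in different components.
n2—n7 (9): add — endpoints in different components.
n2—n8 (12): add — endpoints in different components.
n6—n8 (13): add — endpoints in different components.
n1—n8 (14): skip — n1 and n8 already connected.
n4—n7 (14): skip — n7 and n4 already connected.
n3—n8 (15): add — endpoints in different components.
MST edges: n1—n4, n6—n9, n4—n5, n5—n7, n2—n7, n2—n8, n6—n8, n3—n8; total weight 2+4+5+6+9+12+13+15 = 66.

66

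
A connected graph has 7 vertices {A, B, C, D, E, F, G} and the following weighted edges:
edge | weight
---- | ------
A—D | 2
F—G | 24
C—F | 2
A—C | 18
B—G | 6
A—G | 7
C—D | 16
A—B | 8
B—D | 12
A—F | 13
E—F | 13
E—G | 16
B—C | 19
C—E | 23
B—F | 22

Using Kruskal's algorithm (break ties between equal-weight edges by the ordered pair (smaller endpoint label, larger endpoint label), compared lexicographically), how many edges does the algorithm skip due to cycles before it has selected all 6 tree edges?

2

Kruskal's algorithm — process edges by increasing weight (ties by edge label):
A—D (2): add. Components now {A,D} {B} {C} {E} {F} {G}
C—F (2): add. Components now {A,D} {B} {C,F} {E} {G}
B—G (6): add. Components now {A,D} {B,G} {C,F} {E}
A—G (7): add. Components now {A,B,D,G} {C,F} {E}
A—B (8): skip — A and B already connected.
B—D (12): skip — B and D already connected.
A—F (13): add. Components now {A,B,C,D,F,G} {E}
E—F (13): add. Components now {A,B,C,D,E,F,G}
Edges rejected before the tree was complete: 2.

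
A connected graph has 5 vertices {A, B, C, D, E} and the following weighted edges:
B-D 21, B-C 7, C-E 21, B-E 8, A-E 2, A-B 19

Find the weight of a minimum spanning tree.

Grow the tree from E using Prim:
Step 1: cheapest edge leaving the tree is A-E (2); add A.
Step 2: cheapest edge leaving the tree is B-E (8); add B.
Step 3: cheapest edge leaving the tree is B-C (7); add C.
Step 4: cheapest edge leaving the tree is B-D (21); add D.
MST edges: A-E, B-E, B-C, B-D; total weight 2+8+7+21 = 38.

38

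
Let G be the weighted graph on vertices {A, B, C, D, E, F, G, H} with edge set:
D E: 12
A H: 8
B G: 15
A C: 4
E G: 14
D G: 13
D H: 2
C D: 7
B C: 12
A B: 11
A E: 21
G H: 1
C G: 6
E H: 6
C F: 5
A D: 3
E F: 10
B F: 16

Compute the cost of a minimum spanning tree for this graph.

Prim, starting at E.
Step 1: cheapest edge leaving the tree is E H (6); add H.
Step 2: cheapest edge leaving the tree is G H (1); add G.
Step 3: cheapest edge leaving the tree is D H (2); add D.
Step 4: cheapest edge leaving the tree is A D (3); add A.
Step 5: cheapest edge leaving the tree is A C (4); add C.
Step 6: cheapest edge leaving the tree is C F (5); add F.
Step 7: cheapest edge leaving the tree is A B (11); add B.
MST edges: E H, G H, D H, A D, A C, C F, A B; total weight 6+1+2+3+4+5+11 = 32.

32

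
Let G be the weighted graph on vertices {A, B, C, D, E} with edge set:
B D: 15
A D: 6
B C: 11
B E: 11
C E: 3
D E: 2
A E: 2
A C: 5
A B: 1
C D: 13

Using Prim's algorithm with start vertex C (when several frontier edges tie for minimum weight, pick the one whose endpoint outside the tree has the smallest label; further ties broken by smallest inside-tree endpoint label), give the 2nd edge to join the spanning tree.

A-E

Prim, starting at C.
Step 1: cheapest edge leaving the tree is C E (3); add E.
Step 2: cheapest edge leaving the tree is A E (2); add A.
Step 3: cheapest edge leaving the tree is A B (1); add B.
Step 4: cheapest edge leaving the tree is D E (2); add D.
The 2nd edge added is A E.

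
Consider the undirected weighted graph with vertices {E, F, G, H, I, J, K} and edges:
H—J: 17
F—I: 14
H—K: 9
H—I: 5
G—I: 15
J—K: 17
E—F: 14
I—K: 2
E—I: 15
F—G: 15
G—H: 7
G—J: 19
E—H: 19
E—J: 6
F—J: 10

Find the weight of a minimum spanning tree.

44

Kruskal: consider edges lightest-first.
I—K (2): add — endpoints in different components.
H—I (5): add — endpoints in different components.
E—J (6): add — endpoints in different components.
G—H (7): add — endpoints in different components.
H—K (9): skip — H and K already connected.
F—J (10): add — endpoints in different components.
E—F (14): skip — E and F already connected.
F—I (14): add — endpoints in different components.
MST edges: I—K, H—I, E—J, G—H, F—J, F—I; total weight 2+5+6+7+10+14 = 44.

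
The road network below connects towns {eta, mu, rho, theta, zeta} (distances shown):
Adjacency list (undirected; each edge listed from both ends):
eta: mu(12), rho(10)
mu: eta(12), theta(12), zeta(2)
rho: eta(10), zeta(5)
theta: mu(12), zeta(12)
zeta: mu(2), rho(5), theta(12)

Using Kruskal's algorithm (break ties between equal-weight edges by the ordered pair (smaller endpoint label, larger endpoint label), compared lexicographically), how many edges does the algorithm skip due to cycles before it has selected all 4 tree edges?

Kruskal: consider edges lightest-first.
mu—zeta (2): add. Components now {mu,zeta} {eta} {rho} {theta}
rho—zeta (5): add. Components now {mu,rho,zeta} {eta} {theta}
eta—rho (10): add. Components now {eta,mu,rho,zeta} {theta}
eta—mu (12): skip — eta and mu already connected.
mu—theta (12): add. Components now {eta,mu,rho,theta,zeta}
Edges rejected before the tree was complete: 1.

1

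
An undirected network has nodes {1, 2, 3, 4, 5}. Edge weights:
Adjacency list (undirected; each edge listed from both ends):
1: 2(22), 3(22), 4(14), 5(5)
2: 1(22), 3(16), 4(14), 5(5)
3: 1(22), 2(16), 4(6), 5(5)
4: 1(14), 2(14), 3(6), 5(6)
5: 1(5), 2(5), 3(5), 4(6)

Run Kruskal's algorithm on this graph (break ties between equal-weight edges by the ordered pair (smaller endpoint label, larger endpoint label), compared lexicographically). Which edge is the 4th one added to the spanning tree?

Sort edges by weight, then run Kruskal:
1 5 (5): add. Components now {1,5} {2} {3} {4}
2 5 (5): add. Components now {1,2,5} {3} {4}
3 5 (5): add. Components now {1,2,3,5} {4}
3 4 (6): add. Components now {1,2,3,4,5}
The 4th edge added is 3 4.

3-4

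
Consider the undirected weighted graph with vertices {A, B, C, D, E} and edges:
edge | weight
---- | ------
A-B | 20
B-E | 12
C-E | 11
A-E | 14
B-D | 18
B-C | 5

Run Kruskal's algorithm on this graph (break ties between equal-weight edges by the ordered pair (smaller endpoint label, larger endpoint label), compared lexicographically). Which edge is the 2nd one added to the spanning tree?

Sort edges by weight, then run Kruskal:
B-C (5): add — endpoints in different components.
C-E (11): add — endpoints in different components.
B-E (12): skip — B and E already connected.
A-E (14): add — endpoints in different components.
B-D (18): add — endpoints in different components.
The 2nd edge added is C-E.

C-E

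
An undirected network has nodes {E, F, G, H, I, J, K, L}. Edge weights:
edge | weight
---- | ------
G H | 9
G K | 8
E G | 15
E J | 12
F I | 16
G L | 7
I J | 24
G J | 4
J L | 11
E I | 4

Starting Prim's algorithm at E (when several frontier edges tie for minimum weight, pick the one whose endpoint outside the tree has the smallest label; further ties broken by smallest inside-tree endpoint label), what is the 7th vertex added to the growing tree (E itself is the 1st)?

Prim's algorithm from E:
Step 1: frontier [E I 4, E J 12, E G 15] → take E I (4); add I.
Step 2: frontier [E J 12, E G 15, F I 16, I J 24] → take E J (12); add J.
Step 3: frontier [E G 15, F I 16, G J 4, J L 11] → take G J (4); add G.
Step 4: frontier [G L 7, G K 8, G H 9, F I 16, J L 11] → take G L (7); add L.
Step 5: frontier [G K 8, G H 9, F I 16] → take G K (8); add K.
Step 6: frontier [G H 9, F I 16] → take G H (9); add H.
Step 7: frontier [F I 16] → take F I (16); add F.
Vertex order: E, I, J, G, L, K, H, F. The 7th vertex is H.

H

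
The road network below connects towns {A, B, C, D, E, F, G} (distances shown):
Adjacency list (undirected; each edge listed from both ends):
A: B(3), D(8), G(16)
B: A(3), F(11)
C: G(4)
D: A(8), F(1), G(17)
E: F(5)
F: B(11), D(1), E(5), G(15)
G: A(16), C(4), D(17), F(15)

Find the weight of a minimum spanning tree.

36

Kruskal's algorithm — process edges by increasing weight (ties by edge label):
D-F (1): add. Components now {A} {B} {C} {D,F} {E} {G}
A-B (3): add. Components now {A,B} {C} {D,F} {E} {G}
C-G (4): add. Components now {A,B} {C,G} {D,F} {E}
E-F (5): add. Components now {A,B} {C,G} {D,E,F}
A-D (8): add. Components now {A,B,D,E,F} {C,G}
B-F (11): skip — B and F already connected.
F-G (15): add. Components now {A,B,C,D,E,F,G}
MST edges: D-F, A-B, C-G, E-F, A-D, F-G; total weight 1+3+4+5+8+15 = 36.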